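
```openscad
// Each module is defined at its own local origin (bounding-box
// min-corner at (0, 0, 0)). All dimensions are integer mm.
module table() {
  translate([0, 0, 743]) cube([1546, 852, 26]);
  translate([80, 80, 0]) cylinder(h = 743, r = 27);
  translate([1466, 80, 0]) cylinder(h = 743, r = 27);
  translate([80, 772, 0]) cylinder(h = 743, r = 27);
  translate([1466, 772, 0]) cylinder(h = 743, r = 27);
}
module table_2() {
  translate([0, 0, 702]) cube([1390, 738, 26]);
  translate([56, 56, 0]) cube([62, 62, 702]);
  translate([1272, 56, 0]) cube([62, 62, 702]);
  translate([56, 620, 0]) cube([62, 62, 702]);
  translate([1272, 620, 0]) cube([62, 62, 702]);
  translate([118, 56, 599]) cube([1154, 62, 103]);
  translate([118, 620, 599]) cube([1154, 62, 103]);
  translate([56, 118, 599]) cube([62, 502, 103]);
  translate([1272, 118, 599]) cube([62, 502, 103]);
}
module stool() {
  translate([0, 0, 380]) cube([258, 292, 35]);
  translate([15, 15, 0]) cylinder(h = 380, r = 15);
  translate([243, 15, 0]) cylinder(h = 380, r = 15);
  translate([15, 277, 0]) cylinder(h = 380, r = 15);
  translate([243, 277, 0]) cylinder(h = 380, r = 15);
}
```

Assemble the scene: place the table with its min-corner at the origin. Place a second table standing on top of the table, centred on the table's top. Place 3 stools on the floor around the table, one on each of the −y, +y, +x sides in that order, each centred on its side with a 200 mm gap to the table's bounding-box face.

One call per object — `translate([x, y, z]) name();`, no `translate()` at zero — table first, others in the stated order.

table();
translate([78, 57, 769]) table_2();
translate([644, -492, 0]) stool();
translate([644, 1052, 0]) stool();
translate([1746, 280, 0]) stool();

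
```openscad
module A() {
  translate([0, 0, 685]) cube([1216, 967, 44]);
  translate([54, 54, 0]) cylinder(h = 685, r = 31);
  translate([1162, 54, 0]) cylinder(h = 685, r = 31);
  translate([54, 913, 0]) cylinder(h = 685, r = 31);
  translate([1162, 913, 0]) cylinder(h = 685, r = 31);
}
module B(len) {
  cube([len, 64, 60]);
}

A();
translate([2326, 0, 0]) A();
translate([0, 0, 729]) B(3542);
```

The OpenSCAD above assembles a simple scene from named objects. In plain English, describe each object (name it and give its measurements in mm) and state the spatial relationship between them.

A is a table: top 1216 mm (x) × 967 mm (y), 44 mm thick, upper face at z = 729 mm, on four round legs of 62 mm diameter, each leg's bounding box inset 23 mm from the nearest pair of top edges, running from z = 0 to the bottom of the top.

B is a rectangular beam 3542 mm long (x), 64 mm deep (y), 60 mm thick (z).

The beam spans the tops of two tables placed 1110 mm apart, resting at z = 729 mm.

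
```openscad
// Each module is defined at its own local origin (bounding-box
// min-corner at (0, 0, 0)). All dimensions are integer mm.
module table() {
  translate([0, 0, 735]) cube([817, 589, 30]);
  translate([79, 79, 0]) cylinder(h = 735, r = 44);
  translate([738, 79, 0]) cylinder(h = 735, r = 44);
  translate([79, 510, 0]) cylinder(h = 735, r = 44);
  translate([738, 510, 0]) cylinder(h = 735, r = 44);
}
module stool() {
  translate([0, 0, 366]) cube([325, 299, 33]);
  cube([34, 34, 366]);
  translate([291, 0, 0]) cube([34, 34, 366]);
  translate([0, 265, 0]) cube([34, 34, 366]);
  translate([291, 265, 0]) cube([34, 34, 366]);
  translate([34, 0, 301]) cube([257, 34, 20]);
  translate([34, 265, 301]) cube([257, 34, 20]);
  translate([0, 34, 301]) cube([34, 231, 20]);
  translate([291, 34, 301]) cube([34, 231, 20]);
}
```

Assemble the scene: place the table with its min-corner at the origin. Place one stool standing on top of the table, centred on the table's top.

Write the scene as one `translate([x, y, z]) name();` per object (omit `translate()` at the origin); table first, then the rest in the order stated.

table();
translate([246, 145, 765]) stool();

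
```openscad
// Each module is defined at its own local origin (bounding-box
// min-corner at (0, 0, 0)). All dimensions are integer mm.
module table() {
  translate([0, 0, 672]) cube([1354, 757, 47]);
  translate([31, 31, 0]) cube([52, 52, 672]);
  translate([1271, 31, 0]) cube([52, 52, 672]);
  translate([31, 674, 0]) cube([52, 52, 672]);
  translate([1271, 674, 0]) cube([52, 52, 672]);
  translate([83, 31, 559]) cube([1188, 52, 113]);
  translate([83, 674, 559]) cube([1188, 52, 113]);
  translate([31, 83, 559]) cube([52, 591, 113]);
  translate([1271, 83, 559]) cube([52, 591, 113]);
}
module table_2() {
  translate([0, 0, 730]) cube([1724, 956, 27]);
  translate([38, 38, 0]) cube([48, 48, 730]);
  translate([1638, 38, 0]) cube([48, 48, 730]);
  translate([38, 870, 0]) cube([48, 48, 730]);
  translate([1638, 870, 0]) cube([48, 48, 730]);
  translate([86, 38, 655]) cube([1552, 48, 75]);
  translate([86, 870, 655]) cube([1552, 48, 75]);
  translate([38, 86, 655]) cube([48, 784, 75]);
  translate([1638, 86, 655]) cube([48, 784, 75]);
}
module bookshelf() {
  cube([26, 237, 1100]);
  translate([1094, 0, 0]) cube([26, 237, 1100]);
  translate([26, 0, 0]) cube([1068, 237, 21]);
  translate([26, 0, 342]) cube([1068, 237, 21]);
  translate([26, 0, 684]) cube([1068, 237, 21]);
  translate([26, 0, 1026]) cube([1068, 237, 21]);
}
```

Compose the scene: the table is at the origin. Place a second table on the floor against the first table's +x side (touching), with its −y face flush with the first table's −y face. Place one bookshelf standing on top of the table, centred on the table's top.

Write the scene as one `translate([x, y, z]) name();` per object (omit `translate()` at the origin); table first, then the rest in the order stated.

table();
translate([1354, 0, 0]) table_2();
translate([117, 260, 719]) bookshelf();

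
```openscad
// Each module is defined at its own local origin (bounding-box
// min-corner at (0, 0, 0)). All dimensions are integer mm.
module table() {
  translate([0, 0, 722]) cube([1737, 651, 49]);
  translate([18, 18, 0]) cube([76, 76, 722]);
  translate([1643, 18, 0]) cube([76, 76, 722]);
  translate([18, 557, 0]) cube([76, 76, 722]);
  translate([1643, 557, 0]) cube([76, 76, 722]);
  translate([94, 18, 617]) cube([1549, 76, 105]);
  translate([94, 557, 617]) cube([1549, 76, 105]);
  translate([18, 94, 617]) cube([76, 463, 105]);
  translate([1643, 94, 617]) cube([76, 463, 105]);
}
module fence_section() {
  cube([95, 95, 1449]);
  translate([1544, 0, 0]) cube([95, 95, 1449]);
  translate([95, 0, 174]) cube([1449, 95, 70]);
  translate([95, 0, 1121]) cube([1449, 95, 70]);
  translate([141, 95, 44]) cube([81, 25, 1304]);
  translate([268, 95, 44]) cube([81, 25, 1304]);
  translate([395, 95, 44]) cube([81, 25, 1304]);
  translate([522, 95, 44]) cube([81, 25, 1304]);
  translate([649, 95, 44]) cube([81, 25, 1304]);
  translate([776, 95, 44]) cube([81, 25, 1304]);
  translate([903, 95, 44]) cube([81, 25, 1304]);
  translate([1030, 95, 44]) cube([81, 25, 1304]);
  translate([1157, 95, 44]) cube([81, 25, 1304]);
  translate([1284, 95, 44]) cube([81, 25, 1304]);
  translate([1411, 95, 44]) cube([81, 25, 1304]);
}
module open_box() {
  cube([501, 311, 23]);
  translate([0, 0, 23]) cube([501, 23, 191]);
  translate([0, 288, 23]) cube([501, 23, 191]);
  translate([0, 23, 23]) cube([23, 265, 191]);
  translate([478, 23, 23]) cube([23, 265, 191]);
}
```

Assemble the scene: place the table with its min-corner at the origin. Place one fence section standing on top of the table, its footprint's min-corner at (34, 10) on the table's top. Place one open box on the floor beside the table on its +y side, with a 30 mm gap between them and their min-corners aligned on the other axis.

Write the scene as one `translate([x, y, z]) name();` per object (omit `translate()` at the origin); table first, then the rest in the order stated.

table();
translate([34, 10, 771]) fence_section();
translate([0, 681, 0]) open_box();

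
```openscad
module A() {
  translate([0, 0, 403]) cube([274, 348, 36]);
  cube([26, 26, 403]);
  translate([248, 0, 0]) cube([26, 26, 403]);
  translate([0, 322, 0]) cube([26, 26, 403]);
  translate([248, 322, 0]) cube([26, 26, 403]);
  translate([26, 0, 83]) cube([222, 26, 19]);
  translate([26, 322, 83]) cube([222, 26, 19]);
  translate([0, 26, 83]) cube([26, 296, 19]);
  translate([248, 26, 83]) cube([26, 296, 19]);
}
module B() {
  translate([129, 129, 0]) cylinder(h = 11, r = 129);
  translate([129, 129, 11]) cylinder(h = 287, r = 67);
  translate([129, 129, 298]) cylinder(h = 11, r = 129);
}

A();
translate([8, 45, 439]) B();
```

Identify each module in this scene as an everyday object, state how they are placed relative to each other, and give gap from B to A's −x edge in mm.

The spool's min-x is at 8; the stool's min-x is 0; gap = 8 mm.

A is a stool. B is a spool. The spool is on top of the stool, centred. The gap from the spool to the stool's −x edge is 8 mm.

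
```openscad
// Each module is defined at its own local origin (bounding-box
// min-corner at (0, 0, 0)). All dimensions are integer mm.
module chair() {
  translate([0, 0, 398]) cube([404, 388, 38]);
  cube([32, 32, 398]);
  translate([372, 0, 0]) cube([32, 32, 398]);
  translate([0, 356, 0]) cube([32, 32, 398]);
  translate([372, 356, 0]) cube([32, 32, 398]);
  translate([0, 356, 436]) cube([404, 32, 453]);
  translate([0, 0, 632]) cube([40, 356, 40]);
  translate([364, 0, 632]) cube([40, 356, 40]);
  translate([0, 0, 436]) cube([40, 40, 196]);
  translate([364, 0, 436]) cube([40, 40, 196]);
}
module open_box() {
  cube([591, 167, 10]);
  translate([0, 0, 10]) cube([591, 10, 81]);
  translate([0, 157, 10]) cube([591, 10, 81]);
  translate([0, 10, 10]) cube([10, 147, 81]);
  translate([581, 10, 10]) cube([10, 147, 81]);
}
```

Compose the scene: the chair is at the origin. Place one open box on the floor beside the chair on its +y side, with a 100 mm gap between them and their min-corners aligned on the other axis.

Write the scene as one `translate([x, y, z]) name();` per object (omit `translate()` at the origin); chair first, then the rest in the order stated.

chair();
translate([0, 488, 0]) open_box();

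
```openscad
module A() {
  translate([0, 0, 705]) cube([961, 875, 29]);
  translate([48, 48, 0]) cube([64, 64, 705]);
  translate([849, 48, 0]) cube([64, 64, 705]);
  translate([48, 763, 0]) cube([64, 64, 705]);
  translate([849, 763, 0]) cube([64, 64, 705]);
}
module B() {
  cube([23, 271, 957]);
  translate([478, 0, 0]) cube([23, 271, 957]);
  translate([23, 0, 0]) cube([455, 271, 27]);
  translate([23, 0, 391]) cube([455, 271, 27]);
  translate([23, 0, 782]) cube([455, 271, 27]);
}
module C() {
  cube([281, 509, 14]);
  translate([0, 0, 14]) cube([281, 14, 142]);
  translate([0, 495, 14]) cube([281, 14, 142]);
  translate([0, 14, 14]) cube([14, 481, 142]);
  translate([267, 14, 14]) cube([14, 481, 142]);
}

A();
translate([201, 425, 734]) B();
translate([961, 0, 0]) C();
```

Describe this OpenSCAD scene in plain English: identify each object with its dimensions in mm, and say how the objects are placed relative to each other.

A is a table: top 961 mm (x) × 875 mm (y), 29 mm thick, upper face at z = 734 mm, on four 64×64 mm square legs, each inset 48 mm from the nearest pair of top edges, running from z = 0 to the bottom of the top.

B is a bookshelf 501 mm wide overall, 271 mm deep and 957 mm tall. The two sides are 23 mm thick vertical panels. 3 horizontal shelves of 27 mm thickness span between the inner faces of the sides; the lowest shelf sits on the floor and shelves are stacked with a clear vertical gap of 364 mm between each pair.

C is an open storage box with external size 281×509×156 mm and wall thickness 14 mm (the base is also 14 mm thick). The base covers the whole footprint; the four walls stand on the base, with the y-facing walls full-width and the x-facing walls fitting between their inner faces.

The bookshelf is on top of the table. The open box is against the table's +x side, with their −y faces flush.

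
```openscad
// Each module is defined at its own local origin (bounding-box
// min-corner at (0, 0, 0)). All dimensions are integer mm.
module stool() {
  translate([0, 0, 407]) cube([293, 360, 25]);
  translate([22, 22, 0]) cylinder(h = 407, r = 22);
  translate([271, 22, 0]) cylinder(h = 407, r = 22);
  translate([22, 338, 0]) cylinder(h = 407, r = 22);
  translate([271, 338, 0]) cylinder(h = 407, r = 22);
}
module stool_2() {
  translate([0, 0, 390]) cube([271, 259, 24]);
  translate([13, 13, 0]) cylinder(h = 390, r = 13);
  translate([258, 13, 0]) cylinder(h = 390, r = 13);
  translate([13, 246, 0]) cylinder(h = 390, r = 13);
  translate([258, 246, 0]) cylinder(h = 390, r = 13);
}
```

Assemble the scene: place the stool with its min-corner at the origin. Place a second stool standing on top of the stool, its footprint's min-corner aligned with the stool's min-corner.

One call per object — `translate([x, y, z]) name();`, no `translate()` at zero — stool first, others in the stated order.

stool();
translate([0, 0, 432]) stool_2();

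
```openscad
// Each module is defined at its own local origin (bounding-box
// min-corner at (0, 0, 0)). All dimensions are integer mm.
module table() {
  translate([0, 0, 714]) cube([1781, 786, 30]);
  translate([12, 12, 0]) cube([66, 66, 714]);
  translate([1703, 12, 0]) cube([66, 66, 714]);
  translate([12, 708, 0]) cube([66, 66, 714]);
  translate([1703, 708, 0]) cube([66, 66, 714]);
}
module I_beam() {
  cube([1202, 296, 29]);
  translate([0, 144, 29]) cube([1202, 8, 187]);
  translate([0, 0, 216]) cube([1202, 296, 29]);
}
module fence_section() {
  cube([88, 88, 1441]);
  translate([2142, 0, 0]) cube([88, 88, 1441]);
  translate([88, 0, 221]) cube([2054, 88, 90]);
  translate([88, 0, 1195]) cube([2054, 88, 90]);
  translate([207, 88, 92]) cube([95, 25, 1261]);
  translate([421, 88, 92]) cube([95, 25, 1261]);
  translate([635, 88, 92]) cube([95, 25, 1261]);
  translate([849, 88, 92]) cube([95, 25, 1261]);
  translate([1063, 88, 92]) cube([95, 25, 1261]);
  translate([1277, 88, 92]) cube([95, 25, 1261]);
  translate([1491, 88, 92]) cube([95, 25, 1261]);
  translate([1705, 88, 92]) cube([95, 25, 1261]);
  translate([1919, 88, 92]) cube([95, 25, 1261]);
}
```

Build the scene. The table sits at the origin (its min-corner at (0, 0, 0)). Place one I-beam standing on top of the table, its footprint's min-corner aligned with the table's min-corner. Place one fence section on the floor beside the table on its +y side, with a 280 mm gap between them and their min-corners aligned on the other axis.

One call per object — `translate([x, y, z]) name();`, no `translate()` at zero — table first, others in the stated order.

table();
translate([0, 0, 744]) I_beam();
translate([0, 1066, 0]) fence_section();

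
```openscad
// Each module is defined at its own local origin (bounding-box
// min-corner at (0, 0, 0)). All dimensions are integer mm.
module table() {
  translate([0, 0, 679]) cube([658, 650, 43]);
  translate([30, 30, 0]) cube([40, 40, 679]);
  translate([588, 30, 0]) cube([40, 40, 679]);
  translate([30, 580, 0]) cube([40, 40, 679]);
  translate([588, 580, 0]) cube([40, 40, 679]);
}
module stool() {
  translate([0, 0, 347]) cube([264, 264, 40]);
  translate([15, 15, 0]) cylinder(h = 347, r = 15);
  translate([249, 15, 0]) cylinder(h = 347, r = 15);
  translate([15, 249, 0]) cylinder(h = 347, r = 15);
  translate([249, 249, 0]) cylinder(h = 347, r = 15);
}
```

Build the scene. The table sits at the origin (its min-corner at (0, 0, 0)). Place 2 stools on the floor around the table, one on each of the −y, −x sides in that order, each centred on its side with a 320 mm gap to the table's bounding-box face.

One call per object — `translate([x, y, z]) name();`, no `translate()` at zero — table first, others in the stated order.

table();
translate([197, -584, 0]) stool();
translate([-584, 193, 0]) stool();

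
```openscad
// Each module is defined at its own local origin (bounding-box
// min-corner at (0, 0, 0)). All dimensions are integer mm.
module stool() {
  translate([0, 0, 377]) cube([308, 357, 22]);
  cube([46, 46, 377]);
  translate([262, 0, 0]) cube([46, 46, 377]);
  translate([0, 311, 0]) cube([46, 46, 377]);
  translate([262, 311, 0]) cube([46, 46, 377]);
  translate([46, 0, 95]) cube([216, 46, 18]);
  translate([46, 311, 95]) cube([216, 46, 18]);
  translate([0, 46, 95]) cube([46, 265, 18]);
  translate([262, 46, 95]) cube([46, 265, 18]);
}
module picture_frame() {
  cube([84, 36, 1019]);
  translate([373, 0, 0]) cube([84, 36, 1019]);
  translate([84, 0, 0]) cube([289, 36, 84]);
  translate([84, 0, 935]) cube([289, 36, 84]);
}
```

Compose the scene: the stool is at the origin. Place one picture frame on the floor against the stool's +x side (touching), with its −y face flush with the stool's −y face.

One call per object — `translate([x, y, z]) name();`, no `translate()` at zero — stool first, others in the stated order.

stool();
translate([308, 0, 0]) picture_frame();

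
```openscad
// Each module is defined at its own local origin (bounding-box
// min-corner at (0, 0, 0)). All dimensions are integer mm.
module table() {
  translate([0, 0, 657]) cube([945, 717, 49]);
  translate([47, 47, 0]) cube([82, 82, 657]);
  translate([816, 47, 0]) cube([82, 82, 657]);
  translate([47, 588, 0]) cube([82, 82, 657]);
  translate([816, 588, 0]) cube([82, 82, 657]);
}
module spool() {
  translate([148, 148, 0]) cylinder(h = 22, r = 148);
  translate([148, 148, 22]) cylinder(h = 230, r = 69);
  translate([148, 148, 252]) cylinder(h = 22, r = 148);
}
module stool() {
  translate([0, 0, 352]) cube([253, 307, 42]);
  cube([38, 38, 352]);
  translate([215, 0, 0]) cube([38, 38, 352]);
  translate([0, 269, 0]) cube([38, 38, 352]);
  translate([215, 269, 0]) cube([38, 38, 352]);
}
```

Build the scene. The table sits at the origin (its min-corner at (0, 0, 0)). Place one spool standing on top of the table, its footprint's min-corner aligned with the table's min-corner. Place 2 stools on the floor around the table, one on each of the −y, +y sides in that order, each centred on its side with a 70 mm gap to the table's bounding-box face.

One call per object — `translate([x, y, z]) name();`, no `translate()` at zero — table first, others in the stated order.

table();
translate([0, 0, 706]) spool();
translate([346, -377, 0]) stool();
translate([346, 787, 0]) stool();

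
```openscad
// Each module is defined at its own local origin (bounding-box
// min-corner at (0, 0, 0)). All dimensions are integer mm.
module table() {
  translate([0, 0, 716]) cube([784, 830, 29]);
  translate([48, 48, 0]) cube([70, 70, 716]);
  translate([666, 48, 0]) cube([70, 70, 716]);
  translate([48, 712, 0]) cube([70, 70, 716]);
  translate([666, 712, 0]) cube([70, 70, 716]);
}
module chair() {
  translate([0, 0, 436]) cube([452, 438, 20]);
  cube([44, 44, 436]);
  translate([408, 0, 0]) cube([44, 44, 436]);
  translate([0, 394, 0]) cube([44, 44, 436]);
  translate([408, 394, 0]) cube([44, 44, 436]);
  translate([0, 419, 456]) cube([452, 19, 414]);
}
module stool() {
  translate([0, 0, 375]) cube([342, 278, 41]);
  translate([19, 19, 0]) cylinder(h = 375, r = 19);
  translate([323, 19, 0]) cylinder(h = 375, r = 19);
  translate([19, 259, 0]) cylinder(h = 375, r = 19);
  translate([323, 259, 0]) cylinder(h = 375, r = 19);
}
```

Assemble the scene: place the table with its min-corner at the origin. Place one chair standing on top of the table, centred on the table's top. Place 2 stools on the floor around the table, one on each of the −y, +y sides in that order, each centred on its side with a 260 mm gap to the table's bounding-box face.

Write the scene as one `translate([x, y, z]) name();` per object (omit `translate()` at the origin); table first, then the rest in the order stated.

table();
translate([166, 196, 745]) chair();
translate([221, -538, 0]) stool();
translate([221, 1090, 0]) stool();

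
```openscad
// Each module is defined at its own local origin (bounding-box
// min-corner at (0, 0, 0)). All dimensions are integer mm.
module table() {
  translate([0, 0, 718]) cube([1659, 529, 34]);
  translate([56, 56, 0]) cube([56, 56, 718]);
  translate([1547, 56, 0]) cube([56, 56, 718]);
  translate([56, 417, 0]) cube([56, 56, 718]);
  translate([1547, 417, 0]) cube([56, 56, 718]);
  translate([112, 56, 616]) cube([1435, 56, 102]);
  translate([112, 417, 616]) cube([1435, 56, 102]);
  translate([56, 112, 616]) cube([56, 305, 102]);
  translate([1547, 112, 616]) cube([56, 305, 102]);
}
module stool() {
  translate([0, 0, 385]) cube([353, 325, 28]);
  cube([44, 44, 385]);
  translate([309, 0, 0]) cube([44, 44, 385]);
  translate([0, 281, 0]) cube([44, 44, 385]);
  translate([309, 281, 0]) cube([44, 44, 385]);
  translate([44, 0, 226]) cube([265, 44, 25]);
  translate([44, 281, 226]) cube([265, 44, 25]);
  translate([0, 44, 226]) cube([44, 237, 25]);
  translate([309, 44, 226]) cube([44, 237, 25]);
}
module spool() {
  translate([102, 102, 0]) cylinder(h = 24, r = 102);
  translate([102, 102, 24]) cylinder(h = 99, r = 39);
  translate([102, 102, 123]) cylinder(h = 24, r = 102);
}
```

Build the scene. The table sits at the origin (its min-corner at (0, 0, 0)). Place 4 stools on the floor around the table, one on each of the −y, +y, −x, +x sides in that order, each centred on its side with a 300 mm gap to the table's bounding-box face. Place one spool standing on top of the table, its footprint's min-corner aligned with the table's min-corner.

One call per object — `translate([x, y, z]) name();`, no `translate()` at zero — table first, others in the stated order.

table();
translate([653, -625, 0]) stool();
translate([653, 829, 0]) stool();
translate([-653, 102, 0]) stool();
translate([1959, 102, 0]) stool();
translate([0, 0, 752]) spool();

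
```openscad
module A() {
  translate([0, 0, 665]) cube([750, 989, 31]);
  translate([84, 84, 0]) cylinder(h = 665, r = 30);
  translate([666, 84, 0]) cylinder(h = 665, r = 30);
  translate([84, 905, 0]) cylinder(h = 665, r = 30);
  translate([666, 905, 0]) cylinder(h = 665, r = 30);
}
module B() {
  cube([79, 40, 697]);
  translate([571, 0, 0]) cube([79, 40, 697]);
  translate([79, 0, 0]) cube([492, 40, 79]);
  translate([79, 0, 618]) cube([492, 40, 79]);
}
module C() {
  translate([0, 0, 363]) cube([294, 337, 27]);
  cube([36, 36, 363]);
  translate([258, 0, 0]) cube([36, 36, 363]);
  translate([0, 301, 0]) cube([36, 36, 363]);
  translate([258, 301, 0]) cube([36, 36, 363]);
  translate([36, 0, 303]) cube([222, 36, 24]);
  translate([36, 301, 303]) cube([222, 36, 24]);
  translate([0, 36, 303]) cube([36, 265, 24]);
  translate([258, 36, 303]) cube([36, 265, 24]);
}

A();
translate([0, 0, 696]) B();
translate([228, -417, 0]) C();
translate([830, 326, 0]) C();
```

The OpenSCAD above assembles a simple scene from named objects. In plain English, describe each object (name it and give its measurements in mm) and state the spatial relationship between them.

A is a table with a 750×989 mm rectangular top, 31 mm thick, top surface at z = 696 mm, supported by four round legs of 60 mm diameter, each leg's bounding box inset 54 mm from the nearest pair of top edges, running from the floor.

B is a rectangular picture frame lying in the x–z plane (depth along y). The opening is 492 mm wide (x) by 539 mm tall (z), surrounded by a border 79 mm wide on all four sides. The frame is 40 mm deep and is made of two full-height vertical stiles with two horizontal rails fitted between them.

C is a simple wooden stool: a rectangular seat 294 mm (x) by 337 mm (y), 27 mm thick, top face at z = 390 mm, on four square legs, each 36×36 mm in cross-section. The legs rest on z = 0, each flush with a corner of the seat. Four stretchers, 36 mm wide and 24 mm tall, connect adjacent legs with their undersides at z = 303 mm, each running between the inner faces of the legs it joins and aligned with the legs' outer faces on the other axis.

The picture frame is on top of the table. Two stools sit around the table at the −y, +x sides.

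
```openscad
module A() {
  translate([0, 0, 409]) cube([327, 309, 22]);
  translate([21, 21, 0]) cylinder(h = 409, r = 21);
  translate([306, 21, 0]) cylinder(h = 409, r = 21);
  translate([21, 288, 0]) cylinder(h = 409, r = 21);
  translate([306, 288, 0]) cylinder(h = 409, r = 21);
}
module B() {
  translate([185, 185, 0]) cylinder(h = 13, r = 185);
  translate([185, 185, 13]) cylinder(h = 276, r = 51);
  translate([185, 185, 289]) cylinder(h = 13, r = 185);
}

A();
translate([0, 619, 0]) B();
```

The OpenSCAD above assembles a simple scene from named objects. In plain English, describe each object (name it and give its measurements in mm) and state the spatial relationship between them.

A is a four-legged stool. The seat is 327×309 mm, 22 mm thick, top at z = 431 mm. It stands on four round legs, each 42 mm in diameter, from z = 0 to the seat underside, each leg's axis is inset half a diameter from the nearest pair of seat edges (so the leg's bounding box is flush with the corner).

B is a spool: two coaxial disc flanges of radius 185 mm and thickness 13 mm, joined by a core cylinder of radius 51 mm and height 276 mm. The lower flange rests on z = 0 and the three cylinders share a vertical axis.

The spool is on the floor beside the stool on its +y side.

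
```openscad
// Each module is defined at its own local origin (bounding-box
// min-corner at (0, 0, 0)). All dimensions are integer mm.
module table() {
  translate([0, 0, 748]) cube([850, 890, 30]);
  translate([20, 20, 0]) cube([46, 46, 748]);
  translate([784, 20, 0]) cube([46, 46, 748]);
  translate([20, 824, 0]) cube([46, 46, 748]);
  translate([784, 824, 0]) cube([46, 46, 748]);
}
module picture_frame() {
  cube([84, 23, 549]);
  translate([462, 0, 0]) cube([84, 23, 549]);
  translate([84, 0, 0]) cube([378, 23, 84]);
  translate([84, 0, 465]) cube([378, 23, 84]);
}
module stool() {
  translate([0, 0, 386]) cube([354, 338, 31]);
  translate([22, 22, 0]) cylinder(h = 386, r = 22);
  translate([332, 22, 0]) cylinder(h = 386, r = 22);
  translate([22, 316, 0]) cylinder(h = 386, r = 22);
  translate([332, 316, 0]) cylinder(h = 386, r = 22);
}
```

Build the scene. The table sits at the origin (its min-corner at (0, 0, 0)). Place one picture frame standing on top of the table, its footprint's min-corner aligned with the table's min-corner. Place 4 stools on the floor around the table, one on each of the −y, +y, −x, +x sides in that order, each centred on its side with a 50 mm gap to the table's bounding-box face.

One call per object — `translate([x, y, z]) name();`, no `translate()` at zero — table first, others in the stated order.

table();
translate([0, 0, 778]) picture_frame();
translate([248, -388, 0]) stool();
translate([248, 940, 0]) stool();
translate([-404, 276, 0]) stool();
translate([900, 276, 0]) stool();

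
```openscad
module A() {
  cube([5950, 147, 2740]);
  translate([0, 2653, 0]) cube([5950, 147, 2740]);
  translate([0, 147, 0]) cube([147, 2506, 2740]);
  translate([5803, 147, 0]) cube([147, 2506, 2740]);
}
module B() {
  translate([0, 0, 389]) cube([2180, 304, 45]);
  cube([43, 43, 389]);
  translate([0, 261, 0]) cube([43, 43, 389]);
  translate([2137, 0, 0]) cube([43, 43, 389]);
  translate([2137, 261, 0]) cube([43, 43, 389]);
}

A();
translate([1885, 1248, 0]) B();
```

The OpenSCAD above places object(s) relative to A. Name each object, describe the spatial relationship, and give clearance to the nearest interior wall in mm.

Clearances: x = 1738, y = 1101; minimum 1101 mm.

A is a house frame. B is a bench. The bench sits inside the house frame, centred. The clearance to the nearest interior wall is 1101 mm.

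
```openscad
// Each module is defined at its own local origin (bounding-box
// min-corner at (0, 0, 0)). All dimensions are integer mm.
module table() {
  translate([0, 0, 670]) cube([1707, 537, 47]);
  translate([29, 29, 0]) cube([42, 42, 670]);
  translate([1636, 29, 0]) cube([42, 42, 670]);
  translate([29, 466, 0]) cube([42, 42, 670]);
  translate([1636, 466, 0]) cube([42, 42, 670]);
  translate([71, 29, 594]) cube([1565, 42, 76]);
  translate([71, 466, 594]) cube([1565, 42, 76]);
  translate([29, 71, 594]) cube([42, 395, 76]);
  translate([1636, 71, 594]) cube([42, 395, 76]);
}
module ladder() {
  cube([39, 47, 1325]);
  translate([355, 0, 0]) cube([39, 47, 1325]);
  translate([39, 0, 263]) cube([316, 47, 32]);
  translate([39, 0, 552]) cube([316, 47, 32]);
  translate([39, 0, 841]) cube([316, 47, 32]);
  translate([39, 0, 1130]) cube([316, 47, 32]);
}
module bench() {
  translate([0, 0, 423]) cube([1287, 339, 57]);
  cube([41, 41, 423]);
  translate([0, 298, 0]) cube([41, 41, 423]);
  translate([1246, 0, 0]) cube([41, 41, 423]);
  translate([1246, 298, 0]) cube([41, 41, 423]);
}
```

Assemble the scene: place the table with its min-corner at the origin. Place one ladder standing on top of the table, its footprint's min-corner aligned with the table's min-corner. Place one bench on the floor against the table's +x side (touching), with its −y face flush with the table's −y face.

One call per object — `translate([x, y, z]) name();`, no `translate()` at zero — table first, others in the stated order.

table();
translate([0, 0, 717]) ladder();
translate([1707, 0, 0]) bench();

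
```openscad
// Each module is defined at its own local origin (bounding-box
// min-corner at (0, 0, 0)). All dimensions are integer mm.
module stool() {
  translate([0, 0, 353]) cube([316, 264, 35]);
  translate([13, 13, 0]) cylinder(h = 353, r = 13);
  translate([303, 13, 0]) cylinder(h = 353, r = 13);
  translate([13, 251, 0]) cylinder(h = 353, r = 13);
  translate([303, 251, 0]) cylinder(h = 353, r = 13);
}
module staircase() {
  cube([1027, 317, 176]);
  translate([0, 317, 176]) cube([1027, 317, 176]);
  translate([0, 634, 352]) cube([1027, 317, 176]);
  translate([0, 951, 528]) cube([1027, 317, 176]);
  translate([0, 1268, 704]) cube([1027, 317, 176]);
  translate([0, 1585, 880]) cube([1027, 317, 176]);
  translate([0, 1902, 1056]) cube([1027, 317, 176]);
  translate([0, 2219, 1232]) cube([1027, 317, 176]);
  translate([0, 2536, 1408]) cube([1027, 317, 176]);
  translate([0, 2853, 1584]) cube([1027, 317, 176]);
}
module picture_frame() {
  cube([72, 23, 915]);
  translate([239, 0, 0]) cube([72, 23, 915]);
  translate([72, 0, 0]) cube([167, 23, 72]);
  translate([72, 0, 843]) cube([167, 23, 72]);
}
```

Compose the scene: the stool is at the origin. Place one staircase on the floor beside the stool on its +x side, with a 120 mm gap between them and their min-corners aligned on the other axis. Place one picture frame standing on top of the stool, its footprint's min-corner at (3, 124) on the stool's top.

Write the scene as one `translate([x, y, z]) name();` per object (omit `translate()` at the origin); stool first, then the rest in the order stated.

stool();
translate([436, 0, 0]) staircase();
translate([3, 124, 388]) picture_frame();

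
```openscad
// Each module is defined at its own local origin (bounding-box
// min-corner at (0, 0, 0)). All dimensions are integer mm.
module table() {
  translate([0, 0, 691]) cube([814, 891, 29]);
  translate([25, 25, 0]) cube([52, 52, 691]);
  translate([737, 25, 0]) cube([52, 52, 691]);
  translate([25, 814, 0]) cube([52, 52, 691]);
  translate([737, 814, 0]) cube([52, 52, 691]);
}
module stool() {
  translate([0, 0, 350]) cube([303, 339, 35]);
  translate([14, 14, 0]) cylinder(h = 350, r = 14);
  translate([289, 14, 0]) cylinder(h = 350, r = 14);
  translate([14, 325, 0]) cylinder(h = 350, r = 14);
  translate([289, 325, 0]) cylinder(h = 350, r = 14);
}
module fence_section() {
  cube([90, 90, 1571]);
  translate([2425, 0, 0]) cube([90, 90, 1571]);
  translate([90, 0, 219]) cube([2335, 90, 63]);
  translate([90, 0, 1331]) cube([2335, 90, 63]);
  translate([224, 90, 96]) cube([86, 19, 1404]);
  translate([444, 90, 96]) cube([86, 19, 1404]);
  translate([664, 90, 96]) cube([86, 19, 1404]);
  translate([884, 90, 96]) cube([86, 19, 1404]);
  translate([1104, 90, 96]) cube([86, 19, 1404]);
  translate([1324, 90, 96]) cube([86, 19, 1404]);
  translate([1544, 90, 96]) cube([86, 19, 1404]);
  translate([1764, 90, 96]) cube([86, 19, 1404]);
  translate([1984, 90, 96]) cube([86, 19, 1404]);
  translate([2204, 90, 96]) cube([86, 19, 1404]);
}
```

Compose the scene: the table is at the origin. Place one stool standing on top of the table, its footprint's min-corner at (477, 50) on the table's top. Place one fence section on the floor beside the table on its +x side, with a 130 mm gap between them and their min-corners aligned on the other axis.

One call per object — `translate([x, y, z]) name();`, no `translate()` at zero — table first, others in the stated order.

table();
translate([477, 50, 720]) stool();
translate([944, 0, 0]) fence_section();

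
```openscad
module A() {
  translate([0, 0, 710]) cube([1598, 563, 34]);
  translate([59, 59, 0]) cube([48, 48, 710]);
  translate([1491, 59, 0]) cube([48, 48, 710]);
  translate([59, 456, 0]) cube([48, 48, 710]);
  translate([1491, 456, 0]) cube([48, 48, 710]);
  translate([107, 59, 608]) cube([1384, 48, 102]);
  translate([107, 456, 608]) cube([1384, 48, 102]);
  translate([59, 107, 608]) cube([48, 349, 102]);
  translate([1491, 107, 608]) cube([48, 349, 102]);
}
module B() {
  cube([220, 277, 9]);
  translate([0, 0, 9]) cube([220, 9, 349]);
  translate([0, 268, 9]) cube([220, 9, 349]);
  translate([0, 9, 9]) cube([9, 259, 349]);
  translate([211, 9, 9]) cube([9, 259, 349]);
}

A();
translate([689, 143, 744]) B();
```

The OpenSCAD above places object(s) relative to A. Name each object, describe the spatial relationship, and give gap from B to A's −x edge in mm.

A is a table. B is an open box. The open box is on top of the table, centred. The gap from the open box to the table's −x edge is 689 mm.

The open box's min-x is at 689; the table's min-x is 0; gap = 689 mm.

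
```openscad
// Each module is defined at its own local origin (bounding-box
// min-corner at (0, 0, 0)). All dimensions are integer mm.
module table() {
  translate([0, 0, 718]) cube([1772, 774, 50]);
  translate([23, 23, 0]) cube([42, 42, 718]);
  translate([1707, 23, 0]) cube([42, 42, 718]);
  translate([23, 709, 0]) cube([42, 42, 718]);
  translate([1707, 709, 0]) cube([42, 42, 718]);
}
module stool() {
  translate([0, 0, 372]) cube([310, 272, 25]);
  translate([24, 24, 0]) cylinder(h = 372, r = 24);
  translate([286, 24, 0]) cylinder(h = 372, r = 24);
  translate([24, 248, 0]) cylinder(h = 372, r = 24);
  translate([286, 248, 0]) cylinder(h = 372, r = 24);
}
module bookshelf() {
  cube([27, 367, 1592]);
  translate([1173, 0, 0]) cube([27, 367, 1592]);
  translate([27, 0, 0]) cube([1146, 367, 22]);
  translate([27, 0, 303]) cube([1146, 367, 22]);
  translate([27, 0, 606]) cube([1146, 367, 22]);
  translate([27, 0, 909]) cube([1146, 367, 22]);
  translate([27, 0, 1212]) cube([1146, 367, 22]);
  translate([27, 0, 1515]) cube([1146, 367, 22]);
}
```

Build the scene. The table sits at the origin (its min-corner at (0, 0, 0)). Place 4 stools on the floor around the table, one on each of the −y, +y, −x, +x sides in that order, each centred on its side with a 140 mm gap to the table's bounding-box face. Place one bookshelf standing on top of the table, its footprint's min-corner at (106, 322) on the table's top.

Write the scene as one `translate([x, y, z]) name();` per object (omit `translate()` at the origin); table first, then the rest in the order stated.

table();
translate([731, -412, 0]) stool();
translate([731, 914, 0]) stool();
translate([-450, 251, 0]) stool();
translate([1912, 251, 0]) stool();
translate([106, 322, 768]) bookshelf();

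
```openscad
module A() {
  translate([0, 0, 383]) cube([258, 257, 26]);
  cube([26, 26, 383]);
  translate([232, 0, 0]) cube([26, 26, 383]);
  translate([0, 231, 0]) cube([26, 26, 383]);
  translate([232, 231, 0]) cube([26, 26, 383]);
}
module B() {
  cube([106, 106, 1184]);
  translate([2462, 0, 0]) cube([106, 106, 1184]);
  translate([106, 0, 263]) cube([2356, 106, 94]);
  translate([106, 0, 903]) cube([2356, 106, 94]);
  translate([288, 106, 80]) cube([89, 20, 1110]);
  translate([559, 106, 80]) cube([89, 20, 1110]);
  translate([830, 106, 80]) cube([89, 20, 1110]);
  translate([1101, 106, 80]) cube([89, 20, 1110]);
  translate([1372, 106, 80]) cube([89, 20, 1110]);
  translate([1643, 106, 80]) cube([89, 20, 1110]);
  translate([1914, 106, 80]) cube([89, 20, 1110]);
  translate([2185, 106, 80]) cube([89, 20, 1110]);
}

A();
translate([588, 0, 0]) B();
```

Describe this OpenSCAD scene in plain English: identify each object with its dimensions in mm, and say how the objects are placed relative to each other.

A is a simple wooden stool: a rectangular seat 258 mm (x) by 257 mm (y), 26 mm thick, top face at z = 409 mm, on four square legs, each 26×26 mm in cross-section. The legs rest on z = 0, each flush with a corner of the seat.

B is a fence section. Two 106×106 mm posts, 1184 mm tall, stand on the floor with a clear span of 2356 mm between their inner faces. Two horizontal rails of 106×94 mm section span the gap between the posts with their undersides at z = 263 mm and z = 903 mm, flush with the posts' −y face. 8 pickets, each 89 mm wide, 20 mm thick and 1110 mm tall, are fixed to the +y face of the rails with their bottoms at z = 80 mm, evenly spaced across the span with equal gaps (rounded down to the nearest mm) at the −x end and between each pair — any rounding remainder accumulates at the +x end.

The fence section is on the floor beside the stool on its +x side.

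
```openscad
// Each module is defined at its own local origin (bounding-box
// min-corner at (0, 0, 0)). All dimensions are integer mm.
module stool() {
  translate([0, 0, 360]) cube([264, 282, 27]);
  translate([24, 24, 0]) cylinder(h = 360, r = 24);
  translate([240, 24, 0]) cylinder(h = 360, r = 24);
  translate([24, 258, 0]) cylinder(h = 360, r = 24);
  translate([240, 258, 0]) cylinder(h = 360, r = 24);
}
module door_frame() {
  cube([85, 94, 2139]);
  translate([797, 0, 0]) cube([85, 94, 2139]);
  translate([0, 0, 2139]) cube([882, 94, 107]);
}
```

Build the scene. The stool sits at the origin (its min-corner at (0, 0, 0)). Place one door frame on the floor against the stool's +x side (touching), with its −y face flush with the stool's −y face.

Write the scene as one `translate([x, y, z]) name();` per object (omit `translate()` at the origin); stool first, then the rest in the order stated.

stool();
translate([264, 0, 0]) door_frame();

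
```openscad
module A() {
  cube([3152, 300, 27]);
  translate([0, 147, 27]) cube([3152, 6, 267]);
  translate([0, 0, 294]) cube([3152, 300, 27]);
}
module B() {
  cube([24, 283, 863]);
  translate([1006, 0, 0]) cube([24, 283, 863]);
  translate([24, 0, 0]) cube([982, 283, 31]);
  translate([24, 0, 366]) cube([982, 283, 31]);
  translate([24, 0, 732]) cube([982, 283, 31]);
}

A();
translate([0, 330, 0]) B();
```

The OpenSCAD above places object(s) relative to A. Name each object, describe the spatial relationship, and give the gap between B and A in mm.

A is an I-beam. B is a bookshelf. The bookshelf is on the floor beside the I-beam on its +y side. The gap between the bookshelf and the I-beam is 30 mm.

The bookshelf's nearest face is 30 mm from the I-beam's +y face.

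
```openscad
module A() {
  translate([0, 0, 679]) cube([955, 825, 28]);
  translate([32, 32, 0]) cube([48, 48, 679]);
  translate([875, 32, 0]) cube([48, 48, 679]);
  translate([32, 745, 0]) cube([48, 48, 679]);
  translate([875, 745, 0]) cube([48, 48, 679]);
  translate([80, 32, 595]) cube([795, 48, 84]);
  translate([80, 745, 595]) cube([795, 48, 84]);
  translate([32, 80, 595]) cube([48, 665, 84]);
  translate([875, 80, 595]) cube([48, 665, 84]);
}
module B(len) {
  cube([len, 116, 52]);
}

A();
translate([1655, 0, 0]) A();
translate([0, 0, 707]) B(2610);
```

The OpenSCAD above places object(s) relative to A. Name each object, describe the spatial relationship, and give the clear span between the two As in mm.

A is a table. B is a beam. A beam spans the tops of two tables. The clear span between the two tables is 700 mm.

Second table starts at x = 1655; first ends at x = 955; clear span = 1655 − 955 = 700 mm.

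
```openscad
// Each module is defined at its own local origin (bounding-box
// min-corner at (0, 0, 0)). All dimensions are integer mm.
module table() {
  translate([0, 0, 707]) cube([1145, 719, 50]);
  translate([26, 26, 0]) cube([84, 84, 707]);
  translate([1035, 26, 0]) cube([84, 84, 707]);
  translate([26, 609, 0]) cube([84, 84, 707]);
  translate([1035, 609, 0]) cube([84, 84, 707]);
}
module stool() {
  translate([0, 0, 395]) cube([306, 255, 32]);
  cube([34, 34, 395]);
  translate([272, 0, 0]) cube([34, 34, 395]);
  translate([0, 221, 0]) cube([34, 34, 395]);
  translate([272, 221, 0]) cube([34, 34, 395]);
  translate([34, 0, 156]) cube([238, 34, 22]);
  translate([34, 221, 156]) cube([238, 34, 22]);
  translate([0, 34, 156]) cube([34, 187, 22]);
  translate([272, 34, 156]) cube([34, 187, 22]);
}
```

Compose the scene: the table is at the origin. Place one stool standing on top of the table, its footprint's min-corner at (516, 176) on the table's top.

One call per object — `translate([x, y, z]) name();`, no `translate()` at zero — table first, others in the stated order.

table();
translate([516, 176, 757]) stool();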